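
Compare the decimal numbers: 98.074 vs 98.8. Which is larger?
98.8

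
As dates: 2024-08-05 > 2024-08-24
False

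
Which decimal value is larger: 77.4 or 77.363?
77.4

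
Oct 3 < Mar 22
False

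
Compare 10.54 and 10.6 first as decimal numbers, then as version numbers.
As decimals: 10.54 < 10.6. As versions: v10.54 > v10.6 (minor version 54 > 6).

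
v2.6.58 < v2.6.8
False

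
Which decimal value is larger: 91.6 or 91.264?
91.6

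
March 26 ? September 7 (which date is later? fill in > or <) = <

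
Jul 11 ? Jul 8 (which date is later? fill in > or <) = >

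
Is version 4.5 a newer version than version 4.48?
No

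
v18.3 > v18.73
False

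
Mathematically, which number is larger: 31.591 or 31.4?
31.591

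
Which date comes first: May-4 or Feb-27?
Feb-27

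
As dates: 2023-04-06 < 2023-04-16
True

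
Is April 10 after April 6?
Yes. Day 10 comes after day 6 in April — this is a date comparison, not a decimal one (the decimal 4.10 would be smaller than 4.6).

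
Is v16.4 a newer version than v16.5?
No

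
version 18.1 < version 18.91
True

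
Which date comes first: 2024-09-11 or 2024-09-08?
2024-09-08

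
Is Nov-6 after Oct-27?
Yes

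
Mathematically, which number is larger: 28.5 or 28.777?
28.777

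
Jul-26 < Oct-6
True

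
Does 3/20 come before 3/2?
No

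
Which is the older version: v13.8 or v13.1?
v13.1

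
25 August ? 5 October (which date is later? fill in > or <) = <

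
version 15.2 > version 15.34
False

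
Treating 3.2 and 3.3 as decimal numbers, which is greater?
3.3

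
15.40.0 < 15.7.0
False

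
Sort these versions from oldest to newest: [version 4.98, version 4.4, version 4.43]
[version 4.4, version 4.43, version 4.98]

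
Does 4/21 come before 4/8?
No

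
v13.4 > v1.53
True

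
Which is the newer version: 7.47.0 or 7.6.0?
7.47.0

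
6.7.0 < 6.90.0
True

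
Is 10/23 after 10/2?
Yes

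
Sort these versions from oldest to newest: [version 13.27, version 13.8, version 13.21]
[version 13.8, version 13.21, version 13.27]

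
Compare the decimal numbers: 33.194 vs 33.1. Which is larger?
33.194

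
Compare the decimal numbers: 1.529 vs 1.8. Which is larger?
1.8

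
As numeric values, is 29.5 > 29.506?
False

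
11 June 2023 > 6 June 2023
True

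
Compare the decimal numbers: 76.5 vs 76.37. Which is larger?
76.5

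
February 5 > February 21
False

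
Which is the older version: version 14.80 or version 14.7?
version 14.7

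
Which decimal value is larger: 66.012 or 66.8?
66.8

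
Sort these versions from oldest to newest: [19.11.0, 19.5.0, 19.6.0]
[19.5.0, 19.6.0, 19.11.0]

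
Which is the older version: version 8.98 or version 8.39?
version 8.39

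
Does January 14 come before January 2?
No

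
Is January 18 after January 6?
Yes. Day 18 comes after day 6 in January — this is a date comparison, not a decimal one (the decimal 1.18 would be smaller than 1.6).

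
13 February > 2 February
True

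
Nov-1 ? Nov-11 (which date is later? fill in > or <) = <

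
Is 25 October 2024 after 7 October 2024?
Yes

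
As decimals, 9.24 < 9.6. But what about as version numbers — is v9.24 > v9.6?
True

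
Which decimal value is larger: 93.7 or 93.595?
93.7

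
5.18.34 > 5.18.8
True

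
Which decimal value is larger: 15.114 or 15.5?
15.5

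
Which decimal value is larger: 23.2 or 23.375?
23.375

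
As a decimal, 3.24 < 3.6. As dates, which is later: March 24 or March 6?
March 24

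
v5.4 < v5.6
True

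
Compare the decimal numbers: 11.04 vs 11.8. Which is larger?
11.8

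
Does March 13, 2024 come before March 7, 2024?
No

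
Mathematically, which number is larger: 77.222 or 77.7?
77.7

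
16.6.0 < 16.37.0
True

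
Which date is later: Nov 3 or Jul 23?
Nov 3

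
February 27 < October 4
True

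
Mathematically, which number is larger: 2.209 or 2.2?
2.209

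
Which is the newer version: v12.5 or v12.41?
v12.41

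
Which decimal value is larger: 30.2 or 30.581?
30.581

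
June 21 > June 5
True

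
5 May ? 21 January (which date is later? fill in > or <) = >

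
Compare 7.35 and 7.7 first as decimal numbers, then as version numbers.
As decimals: 7.35 < 7.7. As versions: v7.35 > v7.7 (minor version 35 > 7).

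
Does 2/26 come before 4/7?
Yes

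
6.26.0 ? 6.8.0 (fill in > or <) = >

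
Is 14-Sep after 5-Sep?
Yes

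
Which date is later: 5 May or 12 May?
12 May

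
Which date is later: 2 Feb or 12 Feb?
12 Feb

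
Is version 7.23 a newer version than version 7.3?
Yes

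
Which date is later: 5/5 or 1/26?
5/5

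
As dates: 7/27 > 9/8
False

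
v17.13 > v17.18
False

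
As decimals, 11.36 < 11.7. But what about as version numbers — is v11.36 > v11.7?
True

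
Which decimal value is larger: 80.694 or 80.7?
80.7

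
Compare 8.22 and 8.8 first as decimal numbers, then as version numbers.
As decimals: 8.22 < 8.8. As versions: v8.22 > v8.8 (minor version 22 > 8).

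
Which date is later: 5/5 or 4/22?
5/5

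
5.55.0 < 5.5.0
False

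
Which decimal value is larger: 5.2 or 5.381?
5.381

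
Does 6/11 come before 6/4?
No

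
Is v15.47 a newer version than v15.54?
No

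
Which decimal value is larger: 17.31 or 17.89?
17.89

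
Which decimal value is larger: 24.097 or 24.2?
24.2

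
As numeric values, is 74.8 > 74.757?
True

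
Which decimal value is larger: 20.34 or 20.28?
20.34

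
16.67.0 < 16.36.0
False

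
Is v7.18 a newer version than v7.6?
Yes. Version numbers are compared segment by segment as integers, not as decimals: minor version 18 > 6, so v7.18 > v7.6 (even though the decimal 7.18 < 7.6).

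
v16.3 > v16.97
False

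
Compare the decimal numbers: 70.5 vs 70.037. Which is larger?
70.5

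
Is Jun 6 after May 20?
Yes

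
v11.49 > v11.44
True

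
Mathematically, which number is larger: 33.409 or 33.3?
33.409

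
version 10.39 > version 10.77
False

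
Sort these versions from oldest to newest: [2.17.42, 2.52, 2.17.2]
[2.17.2, 2.17.42, 2.52]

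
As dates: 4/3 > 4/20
False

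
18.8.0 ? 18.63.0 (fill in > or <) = <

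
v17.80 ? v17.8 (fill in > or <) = >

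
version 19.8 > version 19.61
False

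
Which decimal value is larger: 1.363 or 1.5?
1.5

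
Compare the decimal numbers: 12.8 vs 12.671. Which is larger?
12.8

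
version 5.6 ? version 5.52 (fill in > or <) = <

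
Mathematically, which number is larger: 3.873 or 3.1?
3.873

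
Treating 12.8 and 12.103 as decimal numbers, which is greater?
12.8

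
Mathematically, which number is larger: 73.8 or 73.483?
73.8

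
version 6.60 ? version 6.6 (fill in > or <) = >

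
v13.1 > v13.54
False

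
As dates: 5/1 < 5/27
True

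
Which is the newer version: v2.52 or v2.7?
v2.52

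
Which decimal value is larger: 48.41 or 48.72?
48.72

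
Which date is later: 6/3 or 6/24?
6/24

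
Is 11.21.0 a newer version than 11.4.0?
Yes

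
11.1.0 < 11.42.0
True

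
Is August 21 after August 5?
Yes. Day 21 comes after day 5 in August — this is a date comparison, not a decimal one (the decimal 8.21 would be smaller than 8.5).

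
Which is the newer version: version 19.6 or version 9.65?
version 19.6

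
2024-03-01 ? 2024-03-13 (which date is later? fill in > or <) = <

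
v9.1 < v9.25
True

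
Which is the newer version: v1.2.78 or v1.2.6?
v1.2.78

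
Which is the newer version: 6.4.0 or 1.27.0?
6.4.0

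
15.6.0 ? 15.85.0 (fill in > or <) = <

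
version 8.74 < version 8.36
False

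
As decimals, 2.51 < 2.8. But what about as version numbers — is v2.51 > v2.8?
True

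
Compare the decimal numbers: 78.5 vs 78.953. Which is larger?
78.953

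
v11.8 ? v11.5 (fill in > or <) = >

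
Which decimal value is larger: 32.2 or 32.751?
32.751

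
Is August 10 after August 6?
Yes. Day 10 comes after day 6 in August — this is a date comparison, not a decimal one (the decimal 8.10 would be smaller than 8.6).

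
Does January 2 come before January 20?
Yes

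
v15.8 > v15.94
False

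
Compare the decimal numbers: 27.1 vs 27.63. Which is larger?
27.63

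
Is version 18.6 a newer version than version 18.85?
No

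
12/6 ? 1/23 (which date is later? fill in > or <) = >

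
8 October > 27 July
True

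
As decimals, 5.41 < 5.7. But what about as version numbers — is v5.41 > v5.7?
True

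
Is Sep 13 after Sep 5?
Yes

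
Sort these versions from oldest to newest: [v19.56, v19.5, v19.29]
[v19.5, v19.29, v19.56]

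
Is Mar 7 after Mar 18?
No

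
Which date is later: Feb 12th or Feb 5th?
Feb 12th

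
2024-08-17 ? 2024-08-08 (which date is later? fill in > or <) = >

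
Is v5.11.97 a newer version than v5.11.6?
Yes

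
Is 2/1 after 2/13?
No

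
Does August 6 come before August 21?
Yes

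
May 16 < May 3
False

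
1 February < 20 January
False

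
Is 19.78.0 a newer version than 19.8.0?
Yes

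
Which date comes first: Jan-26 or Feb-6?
Jan-26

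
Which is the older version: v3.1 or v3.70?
v3.1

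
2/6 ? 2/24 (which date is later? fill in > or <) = <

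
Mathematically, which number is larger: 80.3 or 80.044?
80.3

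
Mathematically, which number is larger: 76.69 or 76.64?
76.69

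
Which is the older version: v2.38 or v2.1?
v2.1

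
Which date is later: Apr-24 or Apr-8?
Apr-24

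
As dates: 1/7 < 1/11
True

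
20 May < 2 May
False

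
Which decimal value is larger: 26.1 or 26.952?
26.952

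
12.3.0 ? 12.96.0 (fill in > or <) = <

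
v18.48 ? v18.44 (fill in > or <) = >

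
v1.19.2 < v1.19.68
True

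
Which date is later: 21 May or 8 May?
21 May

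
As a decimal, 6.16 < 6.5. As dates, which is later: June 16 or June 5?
June 16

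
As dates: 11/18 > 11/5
True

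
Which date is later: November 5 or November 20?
November 20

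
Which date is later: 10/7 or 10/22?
10/22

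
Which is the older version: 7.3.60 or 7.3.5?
7.3.5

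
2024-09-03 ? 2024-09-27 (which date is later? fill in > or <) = <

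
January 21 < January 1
False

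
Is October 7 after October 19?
No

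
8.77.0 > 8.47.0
True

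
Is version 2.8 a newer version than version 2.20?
No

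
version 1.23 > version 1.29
False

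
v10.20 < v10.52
True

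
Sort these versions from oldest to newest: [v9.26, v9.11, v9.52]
[v9.11, v9.26, v9.52]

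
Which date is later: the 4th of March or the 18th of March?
the 18th of March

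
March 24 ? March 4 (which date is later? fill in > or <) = >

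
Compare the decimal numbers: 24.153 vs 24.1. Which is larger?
24.153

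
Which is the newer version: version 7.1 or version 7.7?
version 7.7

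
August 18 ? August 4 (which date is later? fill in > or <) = >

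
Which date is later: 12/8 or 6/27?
12/8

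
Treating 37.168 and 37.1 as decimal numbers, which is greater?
37.168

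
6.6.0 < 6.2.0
False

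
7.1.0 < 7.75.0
True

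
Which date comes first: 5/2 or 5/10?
5/2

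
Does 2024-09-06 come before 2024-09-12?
Yes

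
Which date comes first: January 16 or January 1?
January 1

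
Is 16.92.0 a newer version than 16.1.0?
Yes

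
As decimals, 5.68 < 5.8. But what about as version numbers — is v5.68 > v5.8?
True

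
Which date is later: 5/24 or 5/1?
5/24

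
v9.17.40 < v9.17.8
False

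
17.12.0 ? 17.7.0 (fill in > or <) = >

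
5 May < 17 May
True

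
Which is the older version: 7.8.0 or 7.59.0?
7.8.0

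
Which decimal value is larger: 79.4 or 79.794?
79.794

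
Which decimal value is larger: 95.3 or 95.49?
95.49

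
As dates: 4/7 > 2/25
True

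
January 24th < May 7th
True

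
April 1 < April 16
True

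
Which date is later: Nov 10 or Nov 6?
Nov 10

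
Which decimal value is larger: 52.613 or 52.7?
52.7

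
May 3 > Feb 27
True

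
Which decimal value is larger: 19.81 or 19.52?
19.81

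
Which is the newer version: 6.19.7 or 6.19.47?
6.19.47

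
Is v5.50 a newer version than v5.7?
Yes. Version numbers are compared segment by segment as integers, not as decimals: minor version 50 > 7, so v5.50 > v5.7 (even though the decimal 5.50 < 5.7).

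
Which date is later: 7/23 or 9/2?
9/2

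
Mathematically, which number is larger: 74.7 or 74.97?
74.97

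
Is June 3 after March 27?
Yes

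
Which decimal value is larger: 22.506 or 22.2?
22.506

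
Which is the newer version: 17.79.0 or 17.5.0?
17.79.0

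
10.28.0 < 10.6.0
False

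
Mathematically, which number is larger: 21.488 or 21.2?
21.488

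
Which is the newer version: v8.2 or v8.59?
v8.59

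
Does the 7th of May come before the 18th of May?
Yes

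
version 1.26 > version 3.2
False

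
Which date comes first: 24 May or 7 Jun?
24 May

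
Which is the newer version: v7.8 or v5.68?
v7.8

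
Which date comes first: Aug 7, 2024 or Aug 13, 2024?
Aug 7, 2024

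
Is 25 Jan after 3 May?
No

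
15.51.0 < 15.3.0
False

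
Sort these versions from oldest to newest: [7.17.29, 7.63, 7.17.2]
[7.17.2, 7.17.29, 7.63]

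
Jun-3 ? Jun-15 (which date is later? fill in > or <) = <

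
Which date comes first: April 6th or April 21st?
April 6th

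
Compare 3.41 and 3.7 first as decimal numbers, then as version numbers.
As decimals: 3.41 < 3.7. As versions: v3.41 > v3.7 (minor version 41 > 7).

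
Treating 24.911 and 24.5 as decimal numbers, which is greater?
24.911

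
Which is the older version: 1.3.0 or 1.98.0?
1.3.0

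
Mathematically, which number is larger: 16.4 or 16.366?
16.4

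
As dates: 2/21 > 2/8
True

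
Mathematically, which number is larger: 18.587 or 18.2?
18.587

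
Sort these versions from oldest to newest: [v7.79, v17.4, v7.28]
[v7.28, v7.79, v17.4]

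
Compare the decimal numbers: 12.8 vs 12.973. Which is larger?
12.973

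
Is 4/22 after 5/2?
No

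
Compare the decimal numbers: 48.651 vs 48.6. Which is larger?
48.651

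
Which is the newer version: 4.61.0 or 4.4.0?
4.61.0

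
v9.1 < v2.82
False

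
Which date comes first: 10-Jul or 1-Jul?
1-Jul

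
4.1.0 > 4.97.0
False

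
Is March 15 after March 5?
Yes. Day 15 comes after day 5 in March — this is a date comparison, not a decimal one (the decimal 3.15 would be smaller than 3.5).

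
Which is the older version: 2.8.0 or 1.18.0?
1.18.0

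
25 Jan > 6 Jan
True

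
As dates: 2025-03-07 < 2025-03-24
True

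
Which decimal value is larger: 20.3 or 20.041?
20.3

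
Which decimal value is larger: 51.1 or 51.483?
51.483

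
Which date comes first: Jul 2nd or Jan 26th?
Jan 26th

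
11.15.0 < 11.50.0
True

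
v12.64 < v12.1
False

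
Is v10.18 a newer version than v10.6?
Yes. Version numbers are compared segment by segment as integers, not as decimals: minor version 18 > 6, so v10.18 > v10.6 (even though the decimal 10.18 < 10.6).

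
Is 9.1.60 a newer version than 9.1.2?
Yes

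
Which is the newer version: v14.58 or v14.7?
v14.58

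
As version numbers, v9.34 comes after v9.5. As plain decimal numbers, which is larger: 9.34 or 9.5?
9.5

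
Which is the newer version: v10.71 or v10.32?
v10.71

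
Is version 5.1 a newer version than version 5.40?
No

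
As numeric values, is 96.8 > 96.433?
True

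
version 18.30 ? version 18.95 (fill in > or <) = <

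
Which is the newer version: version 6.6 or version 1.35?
version 6.6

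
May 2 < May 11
True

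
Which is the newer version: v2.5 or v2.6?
v2.6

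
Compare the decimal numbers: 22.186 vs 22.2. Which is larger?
22.2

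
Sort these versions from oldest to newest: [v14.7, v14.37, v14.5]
[v14.5, v14.7, v14.37]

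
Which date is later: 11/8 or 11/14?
11/14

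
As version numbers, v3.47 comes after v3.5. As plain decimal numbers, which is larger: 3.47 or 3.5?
3.5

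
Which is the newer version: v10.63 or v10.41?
v10.63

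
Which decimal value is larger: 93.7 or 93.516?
93.7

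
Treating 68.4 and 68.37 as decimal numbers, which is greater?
68.4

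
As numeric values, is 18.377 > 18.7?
False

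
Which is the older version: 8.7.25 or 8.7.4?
8.7.4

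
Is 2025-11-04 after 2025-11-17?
No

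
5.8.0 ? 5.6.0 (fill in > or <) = >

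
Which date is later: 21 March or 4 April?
4 April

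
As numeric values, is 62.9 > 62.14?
True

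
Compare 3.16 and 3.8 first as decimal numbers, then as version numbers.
As decimals: 3.16 < 3.8. As versions: v3.16 > v3.8 (minor version 16 > 8).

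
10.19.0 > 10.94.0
False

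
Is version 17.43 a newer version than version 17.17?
Yes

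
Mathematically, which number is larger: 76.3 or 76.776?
76.776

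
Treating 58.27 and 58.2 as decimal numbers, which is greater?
58.27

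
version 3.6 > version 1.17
True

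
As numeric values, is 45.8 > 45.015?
True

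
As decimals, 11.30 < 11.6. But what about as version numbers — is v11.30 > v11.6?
True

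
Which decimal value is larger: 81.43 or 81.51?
81.51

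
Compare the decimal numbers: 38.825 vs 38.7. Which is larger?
38.825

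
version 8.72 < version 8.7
False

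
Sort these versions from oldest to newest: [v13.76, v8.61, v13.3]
[v8.61, v13.3, v13.76]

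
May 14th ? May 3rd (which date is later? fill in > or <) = >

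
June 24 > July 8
False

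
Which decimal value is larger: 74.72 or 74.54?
74.72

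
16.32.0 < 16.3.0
False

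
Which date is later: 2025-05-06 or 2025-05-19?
2025-05-19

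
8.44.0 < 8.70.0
True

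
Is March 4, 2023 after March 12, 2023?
No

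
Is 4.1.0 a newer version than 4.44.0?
No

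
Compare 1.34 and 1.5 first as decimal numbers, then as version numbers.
As decimals: 1.34 < 1.5. As versions: v1.34 > v1.5 (minor version 34 > 5).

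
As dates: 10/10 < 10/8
False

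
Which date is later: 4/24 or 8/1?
8/1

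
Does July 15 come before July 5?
No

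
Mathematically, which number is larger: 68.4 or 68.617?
68.617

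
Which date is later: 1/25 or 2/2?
2/2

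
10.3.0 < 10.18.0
True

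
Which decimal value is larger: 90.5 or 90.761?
90.761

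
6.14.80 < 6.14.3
False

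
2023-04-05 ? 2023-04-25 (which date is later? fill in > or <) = <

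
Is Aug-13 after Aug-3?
Yes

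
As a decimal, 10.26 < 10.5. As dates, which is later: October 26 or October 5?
October 26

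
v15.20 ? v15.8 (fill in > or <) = >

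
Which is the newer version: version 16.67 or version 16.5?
version 16.67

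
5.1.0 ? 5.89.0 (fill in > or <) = <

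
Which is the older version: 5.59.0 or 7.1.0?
5.59.0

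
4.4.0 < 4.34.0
True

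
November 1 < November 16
True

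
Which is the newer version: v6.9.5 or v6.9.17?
v6.9.17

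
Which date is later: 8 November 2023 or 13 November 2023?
13 November 2023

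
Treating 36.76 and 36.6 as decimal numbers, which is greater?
36.76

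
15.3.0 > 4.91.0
True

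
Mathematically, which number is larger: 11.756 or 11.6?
11.756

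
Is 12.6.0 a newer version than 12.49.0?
No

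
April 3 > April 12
False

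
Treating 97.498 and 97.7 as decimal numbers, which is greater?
97.7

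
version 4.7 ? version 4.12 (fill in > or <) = <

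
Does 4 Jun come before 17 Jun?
Yes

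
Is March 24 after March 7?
Yes. Day 24 comes after day 7 in March — this is a date comparison, not a decimal one (the decimal 3.24 would be smaller than 3.7).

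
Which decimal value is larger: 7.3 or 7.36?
7.36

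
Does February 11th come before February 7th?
No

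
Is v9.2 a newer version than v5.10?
Yes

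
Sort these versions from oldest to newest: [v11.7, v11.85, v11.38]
[v11.7, v11.38, v11.85]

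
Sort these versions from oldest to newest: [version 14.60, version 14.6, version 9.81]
[version 9.81, version 14.6, version 14.60]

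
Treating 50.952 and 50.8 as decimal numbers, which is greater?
50.952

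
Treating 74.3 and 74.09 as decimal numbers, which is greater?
74.3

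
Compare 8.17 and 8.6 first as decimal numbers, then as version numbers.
As decimals: 8.17 < 8.6. As versions: v8.17 > v8.6 (minor version 17 > 6).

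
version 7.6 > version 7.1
True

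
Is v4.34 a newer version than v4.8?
Yes. Version numbers are compared segment by segment as integers, not as decimals: minor version 34 > 8, so v4.34 > v4.8 (even though the decimal 4.34 < 4.8).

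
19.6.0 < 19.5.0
False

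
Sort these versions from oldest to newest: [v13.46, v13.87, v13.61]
[v13.46, v13.61, v13.87]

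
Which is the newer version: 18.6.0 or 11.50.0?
18.6.0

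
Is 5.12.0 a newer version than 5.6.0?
Yes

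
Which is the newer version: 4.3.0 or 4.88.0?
4.88.0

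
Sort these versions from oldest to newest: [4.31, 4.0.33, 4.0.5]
[4.0.5, 4.0.33, 4.31]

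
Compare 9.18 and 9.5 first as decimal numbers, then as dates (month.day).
As decimals: 9.18 < 9.5. As dates: 9/18 is later than 9/5 (day 18 > day 5).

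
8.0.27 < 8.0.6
False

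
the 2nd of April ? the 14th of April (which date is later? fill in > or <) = <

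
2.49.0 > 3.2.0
False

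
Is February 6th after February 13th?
No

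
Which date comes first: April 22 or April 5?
April 5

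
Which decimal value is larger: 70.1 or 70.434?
70.434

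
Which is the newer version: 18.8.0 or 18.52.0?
18.52.0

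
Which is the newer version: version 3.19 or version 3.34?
version 3.34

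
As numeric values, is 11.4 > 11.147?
True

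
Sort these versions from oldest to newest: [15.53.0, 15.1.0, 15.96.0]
[15.1.0, 15.53.0, 15.96.0]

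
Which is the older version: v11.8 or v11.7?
v11.7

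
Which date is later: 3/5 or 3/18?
3/18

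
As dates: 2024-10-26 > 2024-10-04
True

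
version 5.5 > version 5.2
True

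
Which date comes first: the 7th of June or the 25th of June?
the 7th of June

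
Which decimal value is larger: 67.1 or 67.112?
67.112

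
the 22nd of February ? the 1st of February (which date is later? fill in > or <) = >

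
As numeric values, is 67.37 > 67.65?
False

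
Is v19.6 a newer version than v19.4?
Yes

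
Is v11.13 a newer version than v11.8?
Yes. Version numbers are compared segment by segment as integers, not as decimals: minor version 13 > 8, so v11.13 > v11.8 (even though the decimal 11.13 < 11.8).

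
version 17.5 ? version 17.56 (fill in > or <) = <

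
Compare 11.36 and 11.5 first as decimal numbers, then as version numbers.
As decimals: 11.36 < 11.5. As versions: v11.36 > v11.5 (minor version 36 > 5).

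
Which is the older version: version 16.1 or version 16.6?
version 16.1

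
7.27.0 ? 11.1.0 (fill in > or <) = <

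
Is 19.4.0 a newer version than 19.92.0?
No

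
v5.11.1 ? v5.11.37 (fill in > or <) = <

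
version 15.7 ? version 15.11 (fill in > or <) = <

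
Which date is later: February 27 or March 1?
March 1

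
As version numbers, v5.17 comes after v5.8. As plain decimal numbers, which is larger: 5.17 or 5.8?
5.8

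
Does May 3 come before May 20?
Yes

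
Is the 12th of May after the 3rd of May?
Yes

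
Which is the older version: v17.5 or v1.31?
v1.31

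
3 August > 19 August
False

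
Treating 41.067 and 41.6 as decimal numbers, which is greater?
41.6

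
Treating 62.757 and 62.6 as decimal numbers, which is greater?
62.757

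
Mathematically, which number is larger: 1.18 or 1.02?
1.18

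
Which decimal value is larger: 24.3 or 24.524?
24.524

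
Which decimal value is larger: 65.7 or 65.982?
65.982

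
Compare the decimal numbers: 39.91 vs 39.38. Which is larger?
39.91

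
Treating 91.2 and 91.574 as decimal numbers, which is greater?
91.574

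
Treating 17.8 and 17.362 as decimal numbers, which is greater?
17.8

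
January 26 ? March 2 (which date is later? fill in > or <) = <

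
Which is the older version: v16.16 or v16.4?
v16.4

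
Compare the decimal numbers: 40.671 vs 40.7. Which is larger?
40.7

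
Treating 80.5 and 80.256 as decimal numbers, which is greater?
80.5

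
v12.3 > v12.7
False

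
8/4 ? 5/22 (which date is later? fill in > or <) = >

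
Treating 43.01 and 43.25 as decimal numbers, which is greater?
43.25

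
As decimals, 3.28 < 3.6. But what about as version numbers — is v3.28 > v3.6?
True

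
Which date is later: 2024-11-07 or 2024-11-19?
2024-11-19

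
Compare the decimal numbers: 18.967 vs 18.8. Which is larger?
18.967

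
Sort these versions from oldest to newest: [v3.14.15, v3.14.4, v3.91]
[v3.14.4, v3.14.15, v3.91]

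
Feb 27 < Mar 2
True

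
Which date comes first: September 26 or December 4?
September 26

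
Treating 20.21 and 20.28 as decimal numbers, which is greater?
20.28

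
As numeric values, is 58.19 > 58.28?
False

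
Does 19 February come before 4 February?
No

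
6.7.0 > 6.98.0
False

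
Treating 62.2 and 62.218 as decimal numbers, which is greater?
62.218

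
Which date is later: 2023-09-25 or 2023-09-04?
2023-09-25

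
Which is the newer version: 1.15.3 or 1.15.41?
1.15.41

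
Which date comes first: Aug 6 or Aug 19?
Aug 6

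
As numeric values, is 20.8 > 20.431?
True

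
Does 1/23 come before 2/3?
Yes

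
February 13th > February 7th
True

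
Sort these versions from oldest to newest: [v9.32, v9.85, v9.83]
[v9.32, v9.83, v9.85]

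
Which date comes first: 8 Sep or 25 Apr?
25 Apr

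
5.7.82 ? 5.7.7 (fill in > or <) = >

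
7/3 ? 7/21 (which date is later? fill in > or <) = <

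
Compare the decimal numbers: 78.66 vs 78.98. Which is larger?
78.98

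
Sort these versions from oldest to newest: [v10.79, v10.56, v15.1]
[v10.56, v10.79, v15.1]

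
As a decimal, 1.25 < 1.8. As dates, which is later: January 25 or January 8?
January 25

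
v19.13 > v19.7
True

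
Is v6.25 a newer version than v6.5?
Yes. Version numbers are compared segment by segment as integers, not as decimals: minor version 25 > 5, so v6.25 > v6.5 (even though the decimal 6.25 < 6.5).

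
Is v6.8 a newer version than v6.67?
No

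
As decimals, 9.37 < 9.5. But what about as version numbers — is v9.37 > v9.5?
True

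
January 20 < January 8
False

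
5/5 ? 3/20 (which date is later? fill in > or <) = >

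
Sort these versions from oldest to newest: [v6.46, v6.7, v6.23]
[v6.7, v6.23, v6.46]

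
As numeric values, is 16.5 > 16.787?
False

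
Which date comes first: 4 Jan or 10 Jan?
4 Jan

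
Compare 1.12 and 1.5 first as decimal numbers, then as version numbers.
As decimals: 1.12 < 1.5. As versions: v1.12 > v1.5 (minor version 12 > 5).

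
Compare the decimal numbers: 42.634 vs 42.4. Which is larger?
42.634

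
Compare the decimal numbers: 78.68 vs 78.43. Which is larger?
78.68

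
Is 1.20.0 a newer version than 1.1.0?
Yes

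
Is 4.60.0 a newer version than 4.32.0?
Yes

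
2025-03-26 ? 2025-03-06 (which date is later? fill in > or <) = >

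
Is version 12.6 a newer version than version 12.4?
Yes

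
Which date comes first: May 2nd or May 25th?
May 2nd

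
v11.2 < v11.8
True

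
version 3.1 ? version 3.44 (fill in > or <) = <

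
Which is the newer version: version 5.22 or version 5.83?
version 5.83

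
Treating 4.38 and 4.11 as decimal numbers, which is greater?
4.38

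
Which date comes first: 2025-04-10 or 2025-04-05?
2025-04-05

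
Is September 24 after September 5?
Yes. Day 24 comes after day 5 in September — this is a date comparison, not a decimal one (the decimal 9.24 would be smaller than 9.5).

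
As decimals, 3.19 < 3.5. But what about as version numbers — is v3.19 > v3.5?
True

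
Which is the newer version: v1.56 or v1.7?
v1.56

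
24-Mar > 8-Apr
False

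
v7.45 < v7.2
False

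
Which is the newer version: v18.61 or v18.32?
v18.61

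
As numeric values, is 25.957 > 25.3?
True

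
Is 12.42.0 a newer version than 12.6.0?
Yes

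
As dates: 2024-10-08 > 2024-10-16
False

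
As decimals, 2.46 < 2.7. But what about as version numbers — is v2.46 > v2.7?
True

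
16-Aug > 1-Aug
True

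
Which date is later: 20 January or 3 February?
3 February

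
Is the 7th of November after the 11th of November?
No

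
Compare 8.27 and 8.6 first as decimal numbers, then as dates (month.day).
As decimals: 8.27 < 8.6. As dates: 8/27 is later than 8/6 (day 27 > day 6).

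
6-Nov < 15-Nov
True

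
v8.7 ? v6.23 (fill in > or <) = >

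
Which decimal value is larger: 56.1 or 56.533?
56.533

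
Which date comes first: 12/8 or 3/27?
3/27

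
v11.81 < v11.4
False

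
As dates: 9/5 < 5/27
False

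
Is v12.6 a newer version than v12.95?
No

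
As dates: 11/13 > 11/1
True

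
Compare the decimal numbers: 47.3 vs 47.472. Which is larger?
47.472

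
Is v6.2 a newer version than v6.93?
No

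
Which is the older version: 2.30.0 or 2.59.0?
2.30.0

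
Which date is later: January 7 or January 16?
January 16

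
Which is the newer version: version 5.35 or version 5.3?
version 5.35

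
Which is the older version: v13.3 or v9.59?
v9.59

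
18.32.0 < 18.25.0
False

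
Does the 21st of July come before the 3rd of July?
No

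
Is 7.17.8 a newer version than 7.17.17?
No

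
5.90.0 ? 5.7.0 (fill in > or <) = >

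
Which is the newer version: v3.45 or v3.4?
v3.45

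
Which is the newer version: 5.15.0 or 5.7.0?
5.15.0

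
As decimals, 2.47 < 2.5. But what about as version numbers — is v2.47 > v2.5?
True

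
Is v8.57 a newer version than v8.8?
Yes. Version numbers are compared segment by segment as integers, not as decimals: minor version 57 > 8, so v8.57 > v8.8 (even though the decimal 8.57 < 8.8).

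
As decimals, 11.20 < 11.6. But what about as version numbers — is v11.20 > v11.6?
True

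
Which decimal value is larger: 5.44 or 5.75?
5.75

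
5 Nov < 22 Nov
True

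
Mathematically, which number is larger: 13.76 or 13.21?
13.76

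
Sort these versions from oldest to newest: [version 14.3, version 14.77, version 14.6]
[version 14.3, version 14.6, version 14.77]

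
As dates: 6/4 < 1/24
False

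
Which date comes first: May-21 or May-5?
May-5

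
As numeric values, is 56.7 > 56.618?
True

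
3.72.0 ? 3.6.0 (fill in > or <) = >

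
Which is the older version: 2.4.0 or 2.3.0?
2.3.0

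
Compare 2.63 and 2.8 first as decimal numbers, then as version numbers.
As decimals: 2.63 < 2.8. As versions: v2.63 > v2.8 (minor version 63 > 8).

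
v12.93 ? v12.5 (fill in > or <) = >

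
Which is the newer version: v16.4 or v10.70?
v16.4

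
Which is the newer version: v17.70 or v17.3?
v17.70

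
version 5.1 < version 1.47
False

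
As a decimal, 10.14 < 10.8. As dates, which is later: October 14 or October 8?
October 14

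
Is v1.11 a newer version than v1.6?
Yes. Version numbers are compared segment by segment as integers, not as decimals: minor version 11 > 6, so v1.11 > v1.6 (even though the decimal 1.11 < 1.6).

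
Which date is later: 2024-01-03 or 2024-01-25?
2024-01-25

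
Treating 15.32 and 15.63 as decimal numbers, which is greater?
15.63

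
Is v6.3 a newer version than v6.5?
No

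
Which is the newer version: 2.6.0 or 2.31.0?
2.31.0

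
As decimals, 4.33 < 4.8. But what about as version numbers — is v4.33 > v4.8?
True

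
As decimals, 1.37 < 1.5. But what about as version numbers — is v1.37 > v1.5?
True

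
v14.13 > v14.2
True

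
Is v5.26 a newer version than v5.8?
Yes. Version numbers are compared segment by segment as integers, not as decimals: minor version 26 > 8, so v5.26 > v5.8 (even though the decimal 5.26 < 5.8).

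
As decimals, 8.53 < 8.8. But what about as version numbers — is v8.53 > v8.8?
True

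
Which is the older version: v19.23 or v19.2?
v19.2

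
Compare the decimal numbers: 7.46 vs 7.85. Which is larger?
7.85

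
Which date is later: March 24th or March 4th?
March 24th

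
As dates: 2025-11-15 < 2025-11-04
False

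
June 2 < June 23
True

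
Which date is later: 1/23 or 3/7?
3/7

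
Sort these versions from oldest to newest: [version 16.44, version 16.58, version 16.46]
[version 16.44, version 16.46, version 16.58]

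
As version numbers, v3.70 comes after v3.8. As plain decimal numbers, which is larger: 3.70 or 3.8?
3.8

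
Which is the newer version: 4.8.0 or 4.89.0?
4.89.0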